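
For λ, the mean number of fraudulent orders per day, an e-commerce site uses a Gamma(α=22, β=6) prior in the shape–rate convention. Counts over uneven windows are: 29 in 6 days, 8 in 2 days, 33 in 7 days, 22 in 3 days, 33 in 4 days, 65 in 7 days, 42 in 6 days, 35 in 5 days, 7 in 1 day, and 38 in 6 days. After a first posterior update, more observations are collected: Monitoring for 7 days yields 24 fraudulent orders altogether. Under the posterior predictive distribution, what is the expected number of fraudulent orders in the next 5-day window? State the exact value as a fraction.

179/6

Total count: 29 + 8 + 33 + 22 + 33 + 65 + 42 + 35 + 7 + 38 = 312.
Total exposure: 6 + 2 + 7 + 3 + 4 + 7 + 6 + 5 + 1 + 6 = 47 days.
After the first batch: Gamma(22 + 312, 6 + 47) = Gamma(334, 53).
Total count 24 over total exposure 7 days.
After the second batch: Gamma(334 + 24, 53 + 7) = Gamma(358, 60).
Predictive mean over a 5-day window = T·E[λ|data] = 5·358/60 = 179/6.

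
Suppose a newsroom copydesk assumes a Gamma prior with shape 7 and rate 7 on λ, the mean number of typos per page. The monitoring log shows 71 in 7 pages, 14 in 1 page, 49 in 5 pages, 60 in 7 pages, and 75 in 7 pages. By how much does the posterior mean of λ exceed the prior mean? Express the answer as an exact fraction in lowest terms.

Total count: 71 + 14 + 49 + 60 + 75 = 269.
Total exposure: 7 + 1 + 5 + 7 + 7 = 27 pages.
Conjugate update: add total count to the shape and total exposure to the rate, giving Gamma(276, 34).
Posterior mean = 276/34 = 138/17; prior mean = 7/7 = 1. Difference = 138/17 − 1 = 121/17.

121/17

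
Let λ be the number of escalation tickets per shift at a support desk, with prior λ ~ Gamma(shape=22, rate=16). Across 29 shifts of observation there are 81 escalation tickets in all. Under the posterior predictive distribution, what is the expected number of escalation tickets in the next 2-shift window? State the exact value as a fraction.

Total count 81 over total exposure 29 shifts.
Posterior: α' = 22 + 81 = 103, β' = 16 + 29 = 45.
Predictive mean over a 2-shift window = T·E[λ|data] = 2·103/45 = 206/45.

206/45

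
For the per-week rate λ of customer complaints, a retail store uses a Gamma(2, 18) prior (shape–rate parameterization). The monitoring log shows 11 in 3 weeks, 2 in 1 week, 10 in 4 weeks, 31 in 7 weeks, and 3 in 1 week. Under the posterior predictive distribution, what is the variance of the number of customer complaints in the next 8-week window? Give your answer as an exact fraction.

4956/289

Total count: 11 + 2 + 10 + 31 + 3 = 57.
Total exposure: 3 + 1 + 4 + 7 + 1 = 16 weeks.
The Gamma prior is conjugate for the Poisson rate, so λ | data ~ Gamma(2+57, 18+16) = Gamma(59, 34).
The posterior predictive for a window of length T is Negative Binomial with variance T·α'·(β'+T)/β'² = 8·59·42/1156 = 4956/289.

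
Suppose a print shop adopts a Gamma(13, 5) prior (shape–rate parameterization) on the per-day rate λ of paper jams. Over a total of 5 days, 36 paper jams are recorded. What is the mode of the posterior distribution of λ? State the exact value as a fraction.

24/5

Total count 36 over total exposure 5 days.
By Gamma–Poisson conjugacy, the posterior is Gamma(α + Σx, β + Σt) = Gamma(13 + 36, 5 + 5) = Gamma(49, 10).
Posterior mode = (α'−1)/β' = 48/10 = 24/5.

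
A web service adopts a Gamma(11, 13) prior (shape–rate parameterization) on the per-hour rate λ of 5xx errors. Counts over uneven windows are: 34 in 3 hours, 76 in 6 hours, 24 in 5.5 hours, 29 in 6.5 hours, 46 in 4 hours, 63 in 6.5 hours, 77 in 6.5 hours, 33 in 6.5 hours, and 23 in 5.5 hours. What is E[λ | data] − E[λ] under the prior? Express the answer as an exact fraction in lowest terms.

Total count: 34 + 76 + 24 + 29 + 46 + 63 + 77 + 33 + 23 = 405.
Total exposure: 3 + 6 + 5.5 + 6.5 + 4 + 6.5 + 6.5 + 6.5 + 5.5 = 50 hours.
The Gamma prior is conjugate for the Poisson rate, so λ | data ~ Gamma(11+405, 13+50) = Gamma(416, 63).
Posterior mean = 416/63 = 416/63; prior mean = 11/13 = 11/13. Difference = 416/63 − 11/13 = 4715/819.

4715/819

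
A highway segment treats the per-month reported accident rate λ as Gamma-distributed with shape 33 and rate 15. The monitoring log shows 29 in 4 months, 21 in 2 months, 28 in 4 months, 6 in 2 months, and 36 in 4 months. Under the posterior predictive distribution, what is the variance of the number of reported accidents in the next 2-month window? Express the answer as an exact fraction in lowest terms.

Total count: 29 + 21 + 28 + 6 + 36 = 120.
Total exposure: 4 + 2 + 4 + 2 + 4 = 16 months.
The Gamma prior is conjugate for the Poisson rate, so λ | data ~ Gamma(33+120, 15+16) = Gamma(153, 31).
The posterior predictive for a window of length T is Negative Binomial with variance T·α'·(β'+T)/β'² = 2·153·33/961 = 10098/961.

10098/961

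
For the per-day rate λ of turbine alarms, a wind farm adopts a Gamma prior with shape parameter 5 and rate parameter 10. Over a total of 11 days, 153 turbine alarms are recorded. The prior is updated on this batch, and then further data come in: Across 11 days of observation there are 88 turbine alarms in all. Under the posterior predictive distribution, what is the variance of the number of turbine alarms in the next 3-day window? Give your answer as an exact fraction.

Total count 153 over total exposure 11 days.
After the first batch: Gamma(5 + 153, 10 + 11) = Gamma(158, 21).
Total count 88 over total exposure 11 days.
After the second batch: Gamma(158 + 88, 21 + 11) = Gamma(246, 32).
The posterior predictive for a window of length T is Negative Binomial with variance T·α'·(β'+T)/β'² = 3·246·35/1024 = 12915/512.

12915/512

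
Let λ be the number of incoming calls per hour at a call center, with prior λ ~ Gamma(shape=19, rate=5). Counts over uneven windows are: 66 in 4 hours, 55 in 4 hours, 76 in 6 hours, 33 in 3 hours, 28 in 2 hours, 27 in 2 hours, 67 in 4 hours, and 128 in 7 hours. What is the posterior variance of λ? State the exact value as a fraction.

Total count: 66 + 55 + 76 + 33 + 28 + 27 + 67 + 128 = 480.
Total exposure: 4 + 4 + 6 + 3 + 2 + 2 + 4 + 7 = 32 hours.
Conjugate update: add total count to the shape and total exposure to the rate, giving Gamma(499, 37).
Posterior variance = α'/β'² = 499/1369.

499/1369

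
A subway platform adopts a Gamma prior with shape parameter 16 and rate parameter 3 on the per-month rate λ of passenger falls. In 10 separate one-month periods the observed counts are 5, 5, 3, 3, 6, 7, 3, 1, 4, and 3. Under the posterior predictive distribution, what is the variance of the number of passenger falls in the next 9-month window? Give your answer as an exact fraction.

Total count: 5 + 5 + 3 + 3 + 6 + 7 + 3 + 1 + 4 + 3 = 40.
Total exposure: 10 months.
By Gamma–Poisson conjugacy, the posterior is Gamma(α + Σx, β + Σt) = Gamma(16 + 40, 3 + 10) = Gamma(56, 13).
The posterior predictive for a window of length T is Negative Binomial with variance T·α'·(β'+T)/β'² = 9·56·22/169 = 11088/169.

11088/169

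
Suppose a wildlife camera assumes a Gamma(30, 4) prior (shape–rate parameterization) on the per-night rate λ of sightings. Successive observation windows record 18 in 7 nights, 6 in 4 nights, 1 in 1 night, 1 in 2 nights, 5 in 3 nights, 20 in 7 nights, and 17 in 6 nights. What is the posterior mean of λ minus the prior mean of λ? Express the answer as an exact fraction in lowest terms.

Total count: 18 + 6 + 1 + 1 + 5 + 20 + 17 = 68.
Total exposure: 7 + 4 + 1 + 2 + 3 + 7 + 6 = 30 nights.
Conjugate update: add total count to the shape and total exposure to the rate, giving Gamma(98, 34).
Posterior mean = 98/34 = 49/17; prior mean = 30/4 = 15/2. Difference = 49/17 − 15/2 = -157/34.

-157/34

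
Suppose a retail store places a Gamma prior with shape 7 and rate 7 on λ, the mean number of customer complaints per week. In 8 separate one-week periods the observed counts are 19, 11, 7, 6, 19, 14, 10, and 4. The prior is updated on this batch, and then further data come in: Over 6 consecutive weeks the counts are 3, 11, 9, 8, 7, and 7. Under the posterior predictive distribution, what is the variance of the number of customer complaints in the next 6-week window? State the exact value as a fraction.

Total count: 19 + 11 + 7 + 6 + 19 + 14 + 10 + 4 = 90.
Total exposure: 8 weeks.
After the first batch: Gamma(7 + 90, 7 + 8) = Gamma(97, 15).
Total count: 3 + 11 + 9 + 8 + 7 + 7 = 45.
Total exposure: 6 weeks.
After the second batch: Gamma(97 + 45, 15 + 6) = Gamma(142, 21).
The posterior predictive for a window of length T is Negative Binomial with variance T·α'·(β'+T)/β'² = 6·142·27/441 = 2556/49.

2556/49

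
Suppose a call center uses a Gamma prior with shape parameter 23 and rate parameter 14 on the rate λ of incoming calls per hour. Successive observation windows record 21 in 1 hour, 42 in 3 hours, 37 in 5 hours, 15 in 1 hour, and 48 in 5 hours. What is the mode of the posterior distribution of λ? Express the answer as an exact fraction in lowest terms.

Total count: 21 + 42 + 37 + 15 + 48 = 163.
Total exposure: 1 + 3 + 5 + 1 + 5 = 15 hours.
Conjugate update: add total count to the shape and total exposure to the rate, giving Gamma(186, 29).
Posterior mode = (α'−1)/β' = 185/29.

185/29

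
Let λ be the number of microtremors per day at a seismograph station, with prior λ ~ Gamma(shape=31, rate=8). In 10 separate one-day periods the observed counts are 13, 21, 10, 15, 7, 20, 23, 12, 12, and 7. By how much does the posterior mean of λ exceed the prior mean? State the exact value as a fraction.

Total count: 13 + 21 + 10 + 15 + 7 + 20 + 23 + 12 + 12 + 7 = 140.
Total exposure: 10 days.
The Gamma prior is conjugate for the Poisson rate, so λ | data ~ Gamma(31+140, 8+10) = Gamma(171, 18).
Posterior mean = 171/18 = 19/2; prior mean = 31/8 = 31/8. Difference = 19/2 − 31/8 = 45/8.

45/8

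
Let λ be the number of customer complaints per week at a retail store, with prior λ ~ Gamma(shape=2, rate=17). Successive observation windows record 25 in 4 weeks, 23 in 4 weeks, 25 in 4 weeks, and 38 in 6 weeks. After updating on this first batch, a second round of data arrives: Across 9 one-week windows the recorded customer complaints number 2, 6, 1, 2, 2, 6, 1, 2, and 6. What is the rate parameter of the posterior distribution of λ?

Total count: 25 + 23 + 25 + 38 = 111.
Total exposure: 4 + 4 + 4 + 6 = 18 weeks.
After the first batch: Gamma(2 + 111, 17 + 18) = Gamma(113, 35).
Total count: 2 + 6 + 1 + 2 + 2 + 6 + 1 + 2 + 6 = 28.
Total exposure: 9 weeks.
After the second batch: Gamma(113 + 28, 35 + 9) = Gamma(141, 44).

44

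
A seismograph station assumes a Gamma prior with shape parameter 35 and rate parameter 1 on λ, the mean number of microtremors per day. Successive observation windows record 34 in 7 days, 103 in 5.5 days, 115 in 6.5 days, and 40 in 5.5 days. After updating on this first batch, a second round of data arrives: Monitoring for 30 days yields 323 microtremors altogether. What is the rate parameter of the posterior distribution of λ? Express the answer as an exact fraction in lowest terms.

Total count: 34 + 103 + 115 + 40 = 292.
Total exposure: 7 + 5.5 + 6.5 + 5.5 = 24.5 days.
After the first batch: Gamma(35 + 292, 1 + 24.5) = Gamma(327, 51/2).
Total count 323 over total exposure 30 days.
After the second batch: Gamma(327 + 323, 51/2 + 30) = Gamma(650, 111/2).

111/2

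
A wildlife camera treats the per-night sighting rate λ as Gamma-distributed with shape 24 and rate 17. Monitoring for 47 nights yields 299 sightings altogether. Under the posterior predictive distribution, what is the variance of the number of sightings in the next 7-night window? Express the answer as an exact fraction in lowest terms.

Total count 299 over total exposure 47 nights.
Posterior: α' = 24 + 299 = 323, β' = 17 + 47 = 64.
The posterior predictive for a window of length T is Negative Binomial with variance T·α'·(β'+T)/β'² = 7·323·71/4096 = 160531/4096.

160531/4096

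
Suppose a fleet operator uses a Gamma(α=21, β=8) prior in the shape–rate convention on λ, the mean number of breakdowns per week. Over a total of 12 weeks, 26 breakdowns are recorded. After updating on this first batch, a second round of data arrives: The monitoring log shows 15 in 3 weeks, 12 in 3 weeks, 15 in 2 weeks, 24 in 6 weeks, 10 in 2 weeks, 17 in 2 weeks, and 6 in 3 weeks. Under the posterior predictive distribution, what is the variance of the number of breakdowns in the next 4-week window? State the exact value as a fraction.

26280/1681

Total count 26 over total exposure 12 weeks.
After the first batch: Gamma(21 + 26, 8 + 12) = Gamma(47, 20).
Total count: 15 + 12 + 15 + 24 + 10 + 17 + 6 = 99.
Total exposure: 3 + 3 + 2 + 6 + 2 + 2 + 3 = 21 weeks.
After the second batch: Gamma(47 + 99, 20 + 21) = Gamma(146, 41).
The posterior predictive for a window of length T is Negative Binomial with variance T·α'·(β'+T)/β'² = 4·146·45/1681 = 26280/1681.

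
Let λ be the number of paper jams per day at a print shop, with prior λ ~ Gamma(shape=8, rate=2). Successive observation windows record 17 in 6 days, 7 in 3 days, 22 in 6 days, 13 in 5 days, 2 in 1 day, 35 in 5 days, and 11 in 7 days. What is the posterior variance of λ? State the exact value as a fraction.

Total count: 17 + 7 + 22 + 13 + 2 + 35 + 11 = 107.
Total exposure: 6 + 3 + 6 + 5 + 1 + 5 + 7 = 33 days.
By Gamma–Poisson conjugacy, the posterior is Gamma(α + Σx, β + Σt) = Gamma(8 + 107, 2 + 33) = Gamma(115, 35).
Posterior variance = α'/β'² = 115/1225 = 23/245.

23/245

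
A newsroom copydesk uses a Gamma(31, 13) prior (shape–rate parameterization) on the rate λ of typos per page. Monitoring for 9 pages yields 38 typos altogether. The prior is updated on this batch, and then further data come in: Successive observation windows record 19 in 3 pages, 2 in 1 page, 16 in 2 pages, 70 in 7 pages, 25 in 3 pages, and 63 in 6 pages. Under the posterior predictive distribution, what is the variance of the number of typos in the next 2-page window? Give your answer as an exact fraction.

138/11

Total count 38 over total exposure 9 pages.
After the first batch: Gamma(31 + 38, 13 + 9) = Gamma(69, 22).
Total count: 19 + 2 + 16 + 70 + 25 + 63 = 195.
Total exposure: 3 + 1 + 2 + 7 + 3 + 6 = 22 pages.
After the second batch: Gamma(69 + 195, 22 + 22) = Gamma(264, 44).
The posterior predictive for a window of length T is Negative Binomial with variance T·α'·(β'+T)/β'² = 2·264·46/1936 = 138/11.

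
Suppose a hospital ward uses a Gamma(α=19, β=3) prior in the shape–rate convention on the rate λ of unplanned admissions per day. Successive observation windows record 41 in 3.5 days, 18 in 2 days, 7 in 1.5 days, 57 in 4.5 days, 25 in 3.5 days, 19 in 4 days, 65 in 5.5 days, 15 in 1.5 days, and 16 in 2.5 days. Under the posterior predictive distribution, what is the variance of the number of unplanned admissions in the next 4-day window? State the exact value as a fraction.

Total count: 41 + 18 + 7 + 57 + 25 + 19 + 65 + 15 + 16 = 263.
Total exposure: 3.5 + 2 + 1.5 + 4.5 + 3.5 + 4 + 5.5 + 1.5 + 2.5 = 28.5 days.
Posterior: α' = 19 + 263 = 282, β' = 3 + 28.5 = 63/2.
The posterior predictive for a window of length T is Negative Binomial with variance T·α'·(β'+T)/β'² = 4·282·(71/2)/(3969/4) = 53392/1323.

53392/1323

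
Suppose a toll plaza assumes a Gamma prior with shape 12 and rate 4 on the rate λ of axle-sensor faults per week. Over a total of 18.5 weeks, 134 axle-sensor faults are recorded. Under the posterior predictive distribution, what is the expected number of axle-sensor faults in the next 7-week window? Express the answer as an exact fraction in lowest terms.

Total count 134 over total exposure 18.5 weeks.
Gamma(α, β) with Poisson data over total exposure Σt gives posterior Gamma(α+Σx, β+Σt) = Gamma(146, 45/2).
Predictive mean over a 7-week window = T·E[λ|data] = 7·146/(45/2) = 2044/45.

2044/45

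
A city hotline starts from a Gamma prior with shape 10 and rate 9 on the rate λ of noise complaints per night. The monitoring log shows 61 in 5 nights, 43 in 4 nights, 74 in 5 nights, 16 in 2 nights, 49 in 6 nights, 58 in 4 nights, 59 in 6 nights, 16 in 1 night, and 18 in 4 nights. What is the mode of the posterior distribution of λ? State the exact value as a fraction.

403/46

Total count: 61 + 43 + 74 + 16 + 49 + 58 + 59 + 16 + 18 = 394.
Total exposure: 5 + 4 + 5 + 2 + 6 + 4 + 6 + 1 + 4 = 37 nights.
The Gamma prior is conjugate for the Poisson rate, so λ | data ~ Gamma(10+394, 9+37) = Gamma(404, 46).
Posterior mode = (α'−1)/β' = 403/46.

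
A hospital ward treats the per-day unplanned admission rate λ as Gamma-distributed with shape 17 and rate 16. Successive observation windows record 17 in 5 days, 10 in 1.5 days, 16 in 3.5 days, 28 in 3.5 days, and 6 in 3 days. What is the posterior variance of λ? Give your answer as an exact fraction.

376/4225

Total count: 17 + 10 + 16 + 28 + 6 = 77.
Total exposure: 5 + 1.5 + 3.5 + 3.5 + 3 = 16.5 days.
By Gamma–Poisson conjugacy, the posterior is Gamma(α + Σx, β + Σt) = Gamma(17 + 77, 16 + 16.5) = Gamma(94, 65/2).
Posterior variance = α'/β'² = 94/(4225/4) = 376/4225.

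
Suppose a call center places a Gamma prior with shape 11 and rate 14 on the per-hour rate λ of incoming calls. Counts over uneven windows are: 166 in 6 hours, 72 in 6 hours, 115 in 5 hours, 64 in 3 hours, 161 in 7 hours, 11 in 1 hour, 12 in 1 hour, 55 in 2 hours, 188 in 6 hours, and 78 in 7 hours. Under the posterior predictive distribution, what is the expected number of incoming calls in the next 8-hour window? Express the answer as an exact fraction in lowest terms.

3732/29

Total count: 166 + 72 + 115 + 64 + 161 + 11 + 12 + 55 + 188 + 78 = 922.
Total exposure: 6 + 6 + 5 + 3 + 7 + 1 + 1 + 2 + 6 + 7 = 44 hours.
The Gamma prior is conjugate for the Poisson rate, so λ | data ~ Gamma(11+922, 14+44) = Gamma(933, 58).
Predictive mean over an 8-hour window = T·E[λ|data] = 8·933/58 = 3732/29.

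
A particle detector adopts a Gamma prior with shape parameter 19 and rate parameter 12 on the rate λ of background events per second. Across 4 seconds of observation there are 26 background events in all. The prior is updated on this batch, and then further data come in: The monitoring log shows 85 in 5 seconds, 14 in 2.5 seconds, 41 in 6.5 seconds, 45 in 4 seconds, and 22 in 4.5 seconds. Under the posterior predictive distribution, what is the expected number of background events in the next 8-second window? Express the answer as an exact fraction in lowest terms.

576/11

Total count 26 over total exposure 4 seconds.
After the first batch: Gamma(19 + 26, 12 + 4) = Gamma(45, 16).
Total count: 85 + 14 + 41 + 45 + 22 = 207.
Total exposure: 5 + 2.5 + 6.5 + 4 + 4.5 = 22.5 seconds.
After the second batch: Gamma(45 + 207, 16 + 22.5) = Gamma(252, 77/2).
Predictive mean over an 8-second window = T·E[λ|data] = 8·252/(77/2) = 576/11.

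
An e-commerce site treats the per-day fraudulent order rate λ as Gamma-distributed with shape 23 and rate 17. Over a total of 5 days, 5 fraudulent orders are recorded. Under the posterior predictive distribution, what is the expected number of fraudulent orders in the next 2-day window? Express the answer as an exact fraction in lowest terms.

Total count 5 over total exposure 5 days.
Posterior: α' = 23 + 5 = 28, β' = 17 + 5 = 22.
Predictive mean over a 2-day window = T·E[λ|data] = 2·28/22 = 28/11.

28/11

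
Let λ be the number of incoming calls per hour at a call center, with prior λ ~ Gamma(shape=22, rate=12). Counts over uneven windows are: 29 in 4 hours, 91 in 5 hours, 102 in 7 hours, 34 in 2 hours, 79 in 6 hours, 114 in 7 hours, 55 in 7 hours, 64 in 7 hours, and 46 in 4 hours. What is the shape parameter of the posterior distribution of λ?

636

Total count: 29 + 91 + 102 + 34 + 79 + 114 + 55 + 64 + 46 = 614.
Total exposure: 4 + 5 + 7 + 2 + 6 + 7 + 7 + 7 + 4 = 49 hours.
Posterior: α' = 22 + 614 = 636, β' = 12 + 49 = 61.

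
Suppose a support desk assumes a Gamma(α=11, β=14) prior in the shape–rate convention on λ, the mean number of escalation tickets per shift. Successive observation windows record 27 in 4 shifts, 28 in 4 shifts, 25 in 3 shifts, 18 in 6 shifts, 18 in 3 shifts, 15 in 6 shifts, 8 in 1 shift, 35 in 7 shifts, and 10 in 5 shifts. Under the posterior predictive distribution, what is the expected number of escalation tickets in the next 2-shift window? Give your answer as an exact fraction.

390/53

Total count: 27 + 28 + 25 + 18 + 18 + 15 + 8 + 35 + 10 = 184.
Total exposure: 4 + 4 + 3 + 6 + 3 + 6 + 1 + 7 + 5 = 39 shifts.
Gamma(α, β) with Poisson data over total exposure Σt gives posterior Gamma(α+Σx, β+Σt) = Gamma(195, 53).
Predictive mean over a 2-shift window = T·E[λ|data] = 2·195/53 = 390/53.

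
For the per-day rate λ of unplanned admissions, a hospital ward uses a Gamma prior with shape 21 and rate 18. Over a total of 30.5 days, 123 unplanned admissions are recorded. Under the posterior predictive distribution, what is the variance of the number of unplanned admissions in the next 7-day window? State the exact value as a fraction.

223776/9409

Total count 123 over total exposure 30.5 days.
Conjugate update: add total count to the shape and total exposure to the rate, giving Gamma(144, 97/2).
The posterior predictive for a window of length T is Negative Binomial with variance T·α'·(β'+T)/β'² = 7·144·(111/2)/(9409/4) = 223776/9409.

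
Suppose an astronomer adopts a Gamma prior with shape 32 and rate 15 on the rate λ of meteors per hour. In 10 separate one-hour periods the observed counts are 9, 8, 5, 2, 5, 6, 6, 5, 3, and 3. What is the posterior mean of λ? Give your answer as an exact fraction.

Total count: 9 + 8 + 5 + 2 + 5 + 6 + 6 + 5 + 3 + 3 = 52.
Total exposure: 10 hours.
The Gamma prior is conjugate for the Poisson rate, so λ | data ~ Gamma(32+52, 15+10) = Gamma(84, 25).
Posterior mean = α'/β' = 84/25.

84/25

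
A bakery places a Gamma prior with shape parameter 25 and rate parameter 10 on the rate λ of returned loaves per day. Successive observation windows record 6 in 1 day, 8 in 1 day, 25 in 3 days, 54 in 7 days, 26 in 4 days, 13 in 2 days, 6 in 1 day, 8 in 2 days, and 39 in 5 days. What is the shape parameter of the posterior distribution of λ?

210

Total count: 6 + 8 + 25 + 54 + 26 + 13 + 6 + 8 + 39 = 185.
Total exposure: 1 + 1 + 3 + 7 + 4 + 2 + 1 + 2 + 5 = 26 days.
By Gamma–Poisson conjugacy, the posterior is Gamma(α + Σx, β + Σt) = Gamma(25 + 185, 10 + 26) = Gamma(210, 36).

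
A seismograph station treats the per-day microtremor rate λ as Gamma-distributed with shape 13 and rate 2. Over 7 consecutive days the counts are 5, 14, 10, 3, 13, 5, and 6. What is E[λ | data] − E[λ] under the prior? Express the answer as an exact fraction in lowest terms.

7/6

Total count: 5 + 14 + 10 + 3 + 13 + 5 + 6 = 56.
Total exposure: 7 days.
The Gamma prior is conjugate for the Poisson rate, so λ | data ~ Gamma(13+56, 2+7) = Gamma(69, 9).
Posterior mean = 69/9 = 23/3; prior mean = 13/2 = 13/2. Difference = 23/3 − 13/2 = 7/6.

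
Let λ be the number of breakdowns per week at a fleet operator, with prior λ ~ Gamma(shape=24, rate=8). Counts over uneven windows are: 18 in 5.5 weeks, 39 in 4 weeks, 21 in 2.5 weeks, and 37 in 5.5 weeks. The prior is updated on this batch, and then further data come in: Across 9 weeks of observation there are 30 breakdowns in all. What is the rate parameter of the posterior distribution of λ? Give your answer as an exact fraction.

Total count: 18 + 39 + 21 + 37 = 115.
Total exposure: 5.5 + 4 + 2.5 + 5.5 = 17.5 weeks.
After the first batch: Gamma(24 + 115, 8 + 17.5) = Gamma(139, 51/2).
Total count 30 over total exposure 9 weeks.
After the second batch: Gamma(139 + 30, 51/2 + 9) = Gamma(169, 69/2).

69/2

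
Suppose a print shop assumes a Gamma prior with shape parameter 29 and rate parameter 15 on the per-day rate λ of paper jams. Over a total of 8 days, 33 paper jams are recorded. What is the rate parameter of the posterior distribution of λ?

23

Total count 33 over total exposure 8 days.
Gamma(α, β) with Poisson data over total exposure Σt gives posterior Gamma(α+Σx, β+Σt) = Gamma(62, 23).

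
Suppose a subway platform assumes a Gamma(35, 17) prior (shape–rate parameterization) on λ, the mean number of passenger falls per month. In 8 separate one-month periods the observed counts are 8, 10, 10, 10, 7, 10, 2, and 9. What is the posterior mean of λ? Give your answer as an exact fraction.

Total count: 8 + 10 + 10 + 10 + 7 + 10 + 2 + 9 = 66.
Total exposure: 8 months.
Posterior: α' = 35 + 66 = 101, β' = 17 + 8 = 25.
Posterior mean = α'/β' = 101/25.

101/25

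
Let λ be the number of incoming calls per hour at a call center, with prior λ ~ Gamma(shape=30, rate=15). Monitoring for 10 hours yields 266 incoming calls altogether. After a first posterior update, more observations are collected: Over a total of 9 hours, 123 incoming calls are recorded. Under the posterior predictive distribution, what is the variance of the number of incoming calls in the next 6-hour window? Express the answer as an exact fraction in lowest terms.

Total count 266 over total exposure 10 hours.
After the first batch: Gamma(30 + 266, 15 + 10) = Gamma(296, 25).
Total count 123 over total exposure 9 hours.
After the second batch: Gamma(296 + 123, 25 + 9) = Gamma(419, 34).
The posterior predictive for a window of length T is Negative Binomial with variance T·α'·(β'+T)/β'² = 6·419·40/1156 = 25140/289.

25140/289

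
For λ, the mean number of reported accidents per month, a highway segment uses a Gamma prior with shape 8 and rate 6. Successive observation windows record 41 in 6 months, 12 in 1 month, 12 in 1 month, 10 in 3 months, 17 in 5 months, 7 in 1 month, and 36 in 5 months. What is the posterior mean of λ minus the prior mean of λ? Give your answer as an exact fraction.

317/84

Total count: 41 + 12 + 12 + 10 + 17 + 7 + 36 = 135.
Total exposure: 6 + 1 + 1 + 3 + 5 + 1 + 5 = 22 months.
Gamma(α, β) with Poisson data over total exposure Σt gives posterior Gamma(α+Σx, β+Σt) = Gamma(143, 28).
Posterior mean = 143/28 = 143/28; prior mean = 8/6 = 4/3. Difference = 143/28 − 4/3 = 317/84.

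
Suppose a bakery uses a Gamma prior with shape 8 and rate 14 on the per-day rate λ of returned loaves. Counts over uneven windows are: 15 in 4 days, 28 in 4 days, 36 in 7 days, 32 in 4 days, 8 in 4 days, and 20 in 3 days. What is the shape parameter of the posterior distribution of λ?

147

Total count: 15 + 28 + 36 + 32 + 8 + 20 = 139.
Total exposure: 4 + 4 + 7 + 4 + 4 + 3 = 26 days.
Conjugate update: add total count to the shape and total exposure to the rate, giving Gamma(147, 40).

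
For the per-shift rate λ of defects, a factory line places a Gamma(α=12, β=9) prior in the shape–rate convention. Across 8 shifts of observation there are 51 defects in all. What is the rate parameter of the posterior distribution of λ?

Total count 51 over total exposure 8 shifts.
Conjugate update: add total count to the shape and total exposure to the rate, giving Gamma(63, 17).

17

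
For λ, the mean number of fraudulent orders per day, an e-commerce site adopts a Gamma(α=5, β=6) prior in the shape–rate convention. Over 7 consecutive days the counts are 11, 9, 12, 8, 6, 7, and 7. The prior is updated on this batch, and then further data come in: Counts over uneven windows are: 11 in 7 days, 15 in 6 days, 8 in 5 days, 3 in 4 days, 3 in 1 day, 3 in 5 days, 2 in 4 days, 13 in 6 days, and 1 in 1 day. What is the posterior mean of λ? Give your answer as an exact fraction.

31/13

Total count: 11 + 9 + 12 + 8 + 6 + 7 + 7 = 60.
Total exposure: 7 days.
After the first batch: Gamma(5 + 60, 6 + 7) = Gamma(65, 13).
Total count: 11 + 15 + 8 + 3 + 3 + 3 + 2 + 13 + 1 = 59.
Total exposure: 7 + 6 + 5 + 4 + 1 + 5 + 4 + 6 + 1 = 39 days.
After the second batch: Gamma(65 + 59, 13 + 39) = Gamma(124, 52).
Posterior mean = α'/β' = 124/52 = 31/13.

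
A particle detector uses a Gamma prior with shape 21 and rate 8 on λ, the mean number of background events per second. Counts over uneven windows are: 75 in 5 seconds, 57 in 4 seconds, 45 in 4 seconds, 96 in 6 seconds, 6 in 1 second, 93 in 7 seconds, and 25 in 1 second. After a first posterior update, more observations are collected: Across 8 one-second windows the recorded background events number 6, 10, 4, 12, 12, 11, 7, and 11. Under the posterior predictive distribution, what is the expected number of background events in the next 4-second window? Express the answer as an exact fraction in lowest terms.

Total count: 75 + 57 + 45 + 96 + 6 + 93 + 25 = 397.
Total exposure: 5 + 4 + 4 + 6 + 1 + 7 + 1 = 28 seconds.
After the first batch: Gamma(21 + 397, 8 + 28) = Gamma(418, 36).
Total count: 6 + 10 + 4 + 12 + 12 + 11 + 7 + 11 = 73.
Total exposure: 8 seconds.
After the second batch: Gamma(418 + 73, 36 + 8) = Gamma(491, 44).
Predictive mean over a 4-second window = T·E[λ|data] = 4·491/44 = 491/11.

491/11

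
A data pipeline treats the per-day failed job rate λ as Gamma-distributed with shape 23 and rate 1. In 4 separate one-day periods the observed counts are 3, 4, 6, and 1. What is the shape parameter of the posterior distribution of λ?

37

Total count: 3 + 4 + 6 + 1 = 14.
Total exposure: 4 days.
Gamma(α, β) with Poisson data over total exposure Σt gives posterior Gamma(α+Σx, β+Σt) = Gamma(37, 5).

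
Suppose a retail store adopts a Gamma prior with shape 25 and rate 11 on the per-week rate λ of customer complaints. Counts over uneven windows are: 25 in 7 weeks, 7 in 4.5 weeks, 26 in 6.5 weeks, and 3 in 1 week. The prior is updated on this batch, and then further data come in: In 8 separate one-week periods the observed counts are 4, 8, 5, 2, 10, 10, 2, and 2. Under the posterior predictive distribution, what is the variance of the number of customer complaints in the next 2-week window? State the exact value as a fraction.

2580/361

Total count: 25 + 7 + 26 + 3 = 61.
Total exposure: 7 + 4.5 + 6.5 + 1 = 19 weeks.
After the first batch: Gamma(25 + 61, 11 + 19) = Gamma(86, 30).
Total count: 4 + 8 + 5 + 2 + 10 + 10 + 2 + 2 = 43.
Total exposure: 8 weeks.
After the second batch: Gamma(86 + 43, 30 + 8) = Gamma(129, 38).
The posterior predictive for a window of length T is Negative Binomial with variance T·α'·(β'+T)/β'² = 2·129·40/1444 = 2580/361.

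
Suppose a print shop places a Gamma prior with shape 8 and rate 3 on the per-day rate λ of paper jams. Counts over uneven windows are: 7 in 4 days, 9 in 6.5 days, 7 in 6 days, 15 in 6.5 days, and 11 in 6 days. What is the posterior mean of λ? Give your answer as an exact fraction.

Total count: 7 + 9 + 7 + 15 + 11 = 49.
Total exposure: 4 + 6.5 + 6 + 6.5 + 6 = 29 days.
Gamma(α, β) with Poisson data over total exposure Σt gives posterior Gamma(α+Σx, β+Σt) = Gamma(57, 32).
Posterior mean = α'/β' = 57/32.

57/32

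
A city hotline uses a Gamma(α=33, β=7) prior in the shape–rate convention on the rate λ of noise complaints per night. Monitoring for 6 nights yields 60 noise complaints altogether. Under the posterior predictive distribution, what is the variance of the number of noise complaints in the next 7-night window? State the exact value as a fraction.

Total count 60 over total exposure 6 nights.
Posterior: α' = 33 + 60 = 93, β' = 7 + 6 = 13.
The posterior predictive for a window of length T is Negative Binomial with variance T·α'·(β'+T)/β'² = 7·93·20/169 = 13020/169.

13020/169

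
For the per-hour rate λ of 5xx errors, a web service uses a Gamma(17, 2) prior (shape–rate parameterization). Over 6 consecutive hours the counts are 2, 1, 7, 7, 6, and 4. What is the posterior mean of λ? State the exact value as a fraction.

Total count: 2 + 1 + 7 + 7 + 6 + 4 = 27.
Total exposure: 6 hours.
Gamma(α, β) with Poisson data over total exposure Σt gives posterior Gamma(α+Σx, β+Σt) = Gamma(44, 8).
Posterior mean = α'/β' = 44/8 = 11/2.

11/2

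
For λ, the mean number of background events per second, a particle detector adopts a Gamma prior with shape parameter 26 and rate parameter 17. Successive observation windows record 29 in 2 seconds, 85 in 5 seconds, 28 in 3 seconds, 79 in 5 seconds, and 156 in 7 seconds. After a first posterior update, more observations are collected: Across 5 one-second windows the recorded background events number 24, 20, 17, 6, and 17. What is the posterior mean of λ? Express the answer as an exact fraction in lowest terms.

487/44

Total count: 29 + 85 + 28 + 79 + 156 = 377.
Total exposure: 2 + 5 + 3 + 5 + 7 = 22 seconds.
After the first batch: Gamma(26 + 377, 17 + 22) = Gamma(403, 39).
Total count: 24 + 20 + 17 + 6 + 17 = 84.
Total exposure: 5 seconds.
After the second batch: Gamma(403 + 84, 39 + 5) = Gamma(487, 44).
Posterior mean = α'/β' = 487/44.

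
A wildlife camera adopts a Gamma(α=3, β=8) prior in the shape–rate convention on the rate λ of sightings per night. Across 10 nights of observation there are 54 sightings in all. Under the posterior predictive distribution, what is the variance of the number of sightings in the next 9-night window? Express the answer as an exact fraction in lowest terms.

171/4

Total count 54 over total exposure 10 nights.
Conjugate update: add total count to the shape and total exposure to the rate, giving Gamma(57, 18).
The posterior predictive for a window of length T is Negative Binomial with variance T·α'·(β'+T)/β'² = 9·57·27/324 = 171/4.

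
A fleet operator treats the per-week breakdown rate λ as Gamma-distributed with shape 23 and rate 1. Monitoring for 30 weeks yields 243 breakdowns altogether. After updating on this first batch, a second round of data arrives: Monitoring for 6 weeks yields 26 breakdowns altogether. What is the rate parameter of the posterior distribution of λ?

Total count 243 over total exposure 30 weeks.
After the first batch: Gamma(23 + 243, 1 + 30) = Gamma(266, 31).
Total count 26 over total exposure 6 weeks.
After the second batch: Gamma(266 + 26, 31 + 6) = Gamma(292, 37).

37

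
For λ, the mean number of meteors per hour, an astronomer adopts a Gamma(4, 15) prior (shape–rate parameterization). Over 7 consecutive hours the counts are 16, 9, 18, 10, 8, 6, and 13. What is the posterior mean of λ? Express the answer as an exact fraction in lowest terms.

Total count: 16 + 9 + 18 + 10 + 8 + 6 + 13 = 80.
Total exposure: 7 hours.
Posterior: α' = 4 + 80 = 84, β' = 15 + 7 = 22.
Posterior mean = α'/β' = 84/22 = 42/11.

42/11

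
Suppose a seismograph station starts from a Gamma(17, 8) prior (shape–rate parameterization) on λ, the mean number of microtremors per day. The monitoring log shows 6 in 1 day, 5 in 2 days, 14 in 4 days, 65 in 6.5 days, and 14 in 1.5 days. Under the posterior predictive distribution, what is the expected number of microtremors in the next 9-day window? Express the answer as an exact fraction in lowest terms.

1089/23

Total count: 6 + 5 + 14 + 65 + 14 = 104.
Total exposure: 1 + 2 + 4 + 6.5 + 1.5 = 15 days.
The Gamma prior is conjugate for the Poisson rate, so λ | data ~ Gamma(17+104, 8+15) = Gamma(121, 23).
Predictive mean over a 9-day window = T·E[λ|data] = 9·121/23 = 1089/23.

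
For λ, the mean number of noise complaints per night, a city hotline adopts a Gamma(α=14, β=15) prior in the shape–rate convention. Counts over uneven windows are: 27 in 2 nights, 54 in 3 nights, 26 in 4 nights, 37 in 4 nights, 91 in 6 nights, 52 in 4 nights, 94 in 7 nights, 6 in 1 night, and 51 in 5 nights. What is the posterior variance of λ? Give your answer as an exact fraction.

452/2601

Total count: 27 + 54 + 26 + 37 + 91 + 52 + 94 + 6 + 51 = 438.
Total exposure: 2 + 3 + 4 + 4 + 6 + 4 + 7 + 1 + 5 = 36 nights.
Gamma(α, β) with Poisson data over total exposure Σt gives posterior Gamma(α+Σx, β+Σt) = Gamma(452, 51).
Posterior variance = α'/β'² = 452/2601.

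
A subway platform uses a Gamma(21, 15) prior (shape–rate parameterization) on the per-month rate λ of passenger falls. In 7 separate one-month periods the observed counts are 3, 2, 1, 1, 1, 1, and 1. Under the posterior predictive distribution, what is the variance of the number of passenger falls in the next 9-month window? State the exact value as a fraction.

8649/484

Total count: 3 + 2 + 1 + 1 + 1 + 1 + 1 = 10.
Total exposure: 7 months.
Gamma(α, β) with Poisson data over total exposure Σt gives posterior Gamma(α+Σx, β+Σt) = Gamma(31, 22).
The posterior predictive for a window of length T is Negative Binomial with variance T·α'·(β'+T)/β'² = 9·31·31/484 = 8649/484.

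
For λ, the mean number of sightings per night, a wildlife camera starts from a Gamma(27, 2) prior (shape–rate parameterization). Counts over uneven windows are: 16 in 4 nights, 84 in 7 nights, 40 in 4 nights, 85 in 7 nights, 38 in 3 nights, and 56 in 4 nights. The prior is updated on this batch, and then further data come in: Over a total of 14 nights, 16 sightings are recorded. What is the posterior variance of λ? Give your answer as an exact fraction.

Total count: 16 + 84 + 40 + 85 + 38 + 56 = 319.
Total exposure: 4 + 7 + 4 + 7 + 3 + 4 = 29 nights.
After the first batch: Gamma(27 + 319, 2 + 29) = Gamma(346, 31).
Total count 16 over total exposure 14 nights.
After the second batch: Gamma(346 + 16, 31 + 14) = Gamma(362, 45).
Posterior variance = α'/β'² = 362/2025.

362/2025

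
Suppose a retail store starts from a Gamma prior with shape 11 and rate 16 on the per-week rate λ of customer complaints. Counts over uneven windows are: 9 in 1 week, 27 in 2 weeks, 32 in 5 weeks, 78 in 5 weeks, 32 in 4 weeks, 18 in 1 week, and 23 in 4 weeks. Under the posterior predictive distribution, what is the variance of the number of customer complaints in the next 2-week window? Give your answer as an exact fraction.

4600/361

Total count: 9 + 27 + 32 + 78 + 32 + 18 + 23 = 219.
Total exposure: 1 + 2 + 5 + 5 + 4 + 1 + 4 = 22 weeks.
By Gamma–Poisson conjugacy, the posterior is Gamma(α + Σx, β + Σt) = Gamma(11 + 219, 16 + 22) = Gamma(230, 38).
The posterior predictive for a window of length T is Negative Binomial with variance T·α'·(β'+T)/β'² = 2·230·40/1444 = 4600/361.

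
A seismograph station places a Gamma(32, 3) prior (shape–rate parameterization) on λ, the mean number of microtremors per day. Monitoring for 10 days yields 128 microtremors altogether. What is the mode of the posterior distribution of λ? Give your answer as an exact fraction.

159/13

Total count 128 over total exposure 10 days.
By Gamma–Poisson conjugacy, the posterior is Gamma(α + Σx, β + Σt) = Gamma(32 + 128, 3 + 10) = Gamma(160, 13).
Posterior mode = (α'−1)/β' = 159/13.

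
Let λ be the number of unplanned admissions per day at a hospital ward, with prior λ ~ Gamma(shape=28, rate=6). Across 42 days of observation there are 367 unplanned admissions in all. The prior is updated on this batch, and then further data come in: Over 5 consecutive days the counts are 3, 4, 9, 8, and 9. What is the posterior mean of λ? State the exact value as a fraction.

428/53

Total count 367 over total exposure 42 days.
After the first batch: Gamma(28 + 367, 6 + 42) = Gamma(395, 48).
Total count: 3 + 4 + 9 + 8 + 9 = 33.
Total exposure: 5 days.
After the second batch: Gamma(395 + 33, 48 + 5) = Gamma(428, 53).
Posterior mean = α'/β' = 428/53.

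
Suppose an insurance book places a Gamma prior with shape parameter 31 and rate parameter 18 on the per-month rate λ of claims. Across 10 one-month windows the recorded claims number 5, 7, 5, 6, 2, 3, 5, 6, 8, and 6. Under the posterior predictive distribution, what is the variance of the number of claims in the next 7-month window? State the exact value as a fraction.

105/4

Total count: 5 + 7 + 5 + 6 + 2 + 3 + 5 + 6 + 8 + 6 = 53.
Total exposure: 10 months.
The Gamma prior is conjugate for the Poisson rate, so λ | data ~ Gamma(31+53, 18+10) = Gamma(84, 28).
The posterior predictive for a window of length T is Negative Binomial with variance T·α'·(β'+T)/β'² = 7·84·35/784 = 105/4.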